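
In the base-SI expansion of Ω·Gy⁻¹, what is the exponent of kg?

Ω = kg·m²·s⁻³·A⁻².
Gy = m²·s⁻².
So Gy⁻¹ = m⁻²·s².
Combining: Ω·Gy⁻¹ = (kg·m²·s⁻³·A⁻²) · (m⁻²·s²) = kg·s⁻¹·A⁻².
The exponent of kg is 1.

1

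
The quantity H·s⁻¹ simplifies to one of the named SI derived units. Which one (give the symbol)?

H = Wb/A (inductance = flux per current),
    = kg·m²·s⁻²·A⁻².
Combining: H·s⁻¹ = (kg·m²·s⁻²·A⁻²) · s⁻¹ = kg·m²·s⁻³·A⁻².
kg·m²·s⁻³·A⁻² is the base-SI form of the ohm.

Ω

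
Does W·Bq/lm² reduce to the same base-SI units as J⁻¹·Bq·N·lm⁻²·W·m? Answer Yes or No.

Yes

Left side:
  lm = cd·sr = cd (luminous flux; sr is dimensionless).
  So lm⁻² = cd⁻².
  W = J/s (power = energy per time),
      = kg·m²·s⁻³.
  Bq = 1/s = s⁻¹ (activity is decays per second).
  Combining: lm⁻²·W·Bq = cd⁻² · (kg·m²·s⁻³) · s⁻¹ = kg·m²·s⁻⁴·cd⁻².
Right side:
  J = kg·m²·s⁻².
  So J⁻¹ = kg⁻¹·m⁻²·s².
  Bq = s⁻¹.
  N = kg·m·s⁻².
  lm = cd.
  So lm⁻² = cd⁻².
  W = kg·m²·s⁻³.
  Combining: J⁻¹·Bq·N·lm⁻²·W·m = (kg⁻¹·m⁻²·s²) · s⁻¹ · (kg·m·s⁻²) · cd⁻² · (kg·m²·s⁻³) · m = kg·m²·s⁻⁴·cd⁻².
Both reduce to kg·m²·s⁻⁴·cd⁻².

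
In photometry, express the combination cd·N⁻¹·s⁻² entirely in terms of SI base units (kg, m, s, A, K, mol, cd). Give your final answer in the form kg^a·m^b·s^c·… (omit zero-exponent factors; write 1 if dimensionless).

N = kg·m/s² = kg·m·s⁻² (force = mass × acceleration).
So N⁻¹ = kg⁻¹·m⁻¹·s².
Combining: cd·N⁻¹·s⁻² = cd · (kg⁻¹·m⁻¹·s²) · s⁻² = kg⁻¹·m⁻¹·cd.

kg⁻¹·m⁻¹·cd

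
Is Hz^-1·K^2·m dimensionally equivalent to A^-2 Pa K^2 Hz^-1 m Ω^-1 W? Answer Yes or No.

Left side:
  Hz = s⁻¹.
  So Hz⁻¹ = s.
  Combining: Hz⁻¹·K²·m = s · K² · m = m·s·K².
Right side:
  Pa = N/m² (pressure = force per area),
      = kg·m⁻¹·s⁻².
  Hz = 1/s = s⁻¹ (frequency is cycles per second).
  So Hz⁻¹ = s.
  Ω = V/A (resistance = voltage per current),
      = kg·m²·s⁻³·A⁻².
  So Ω⁻¹ = kg⁻¹·m⁻²·s³·A².
  W = J/s (power = energy per time),
      = kg·m²·s⁻³.
  Combining: A⁻²·Pa·K²·Hz⁻¹·m·Ω⁻¹·W = A⁻² · (kg·m⁻¹·s⁻²) · K² · s · m · (kg⁻¹·m⁻²·s³·A²) · (kg·m²·s⁻³) = kg·s⁻¹·K².
Left is m·s·K²; right is kg·s⁻¹·K² — different.

No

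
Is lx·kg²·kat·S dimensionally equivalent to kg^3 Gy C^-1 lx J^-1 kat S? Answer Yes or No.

No

Left side:
  lx = lm/m² (illuminance = luminous flux per area),
      = m⁻²·cd.
  kat = mol/s = s⁻¹·mol (catalytic activity).
  S = 1/Ω (conductance is reciprocal resistance),
      = kg⁻¹·m⁻²·s³·A².
  Combining: lx·kg²·kat·S = (m⁻²·cd) · kg² · (s⁻¹·mol) · (kg⁻¹·m⁻²·s³·A²) = kg·m⁻⁴·s²·A²·mol·cd.
Right side:
  Gy = J/kg (absorbed dose = energy per mass),
      = m²·s⁻².
  C = A·s = s·A (charge = current × time).
  So C⁻¹ = s⁻¹·A⁻¹.
  lx = lm/m² (illuminance = luminous flux per area),
      = m⁻²·cd.
  J = N·m (work = force × distance),
      = kg·m²·s⁻².
  So J⁻¹ = kg⁻¹·m⁻²·s².
  kat = mol/s = s⁻¹·mol (catalytic activity).
  S = 1/Ω (conductance is reciprocal resistance),
      = kg⁻¹·m⁻²·s³·A².
  Combining: kg³·Gy·C⁻¹·lx·J⁻¹·kat·S = kg³ · (m²·s⁻²) · (s⁻¹·A⁻¹) · (m⁻²·cd) · (kg⁻¹·m⁻²·s²) · (s⁻¹·mol) · (kg⁻¹·m⁻²·s³·A²) = kg·m⁻⁴·s·A·mol·cd.
Left is kg·m⁻⁴·s²·A²·mol·cd; right is kg·m⁻⁴·s·A·mol·cd — different.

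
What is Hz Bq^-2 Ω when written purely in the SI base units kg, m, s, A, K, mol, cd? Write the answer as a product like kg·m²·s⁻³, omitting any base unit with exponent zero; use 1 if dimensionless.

kg·m²·s⁻²·A⁻²

Hz = 1/s = s⁻¹ (frequency is cycles per second).
Bq = 1/s = s⁻¹ (activity is decays per second).
So Bq⁻² = s².
Ω = V/A (resistance = voltage per current),
    = kg·m²·s⁻³·A⁻².
Combining: Hz·Bq⁻²·Ω = s⁻¹ · s² · (kg·m²·s⁻³·A⁻²) = kg·m²·s⁻²·A⁻².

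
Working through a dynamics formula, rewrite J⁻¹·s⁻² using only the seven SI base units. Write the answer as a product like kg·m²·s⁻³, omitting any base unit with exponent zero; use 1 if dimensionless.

kg⁻¹·m⁻²

J = kg·m²·s⁻².
So J⁻¹ = kg⁻¹·m⁻²·s².
Combining: J⁻¹·s⁻² = (kg⁻¹·m⁻²·s²) · s⁻² = kg⁻¹·m⁻².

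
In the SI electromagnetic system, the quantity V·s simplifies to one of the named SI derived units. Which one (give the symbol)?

V = W/A (potential = power per current),
    = kg·m²·s⁻³·A⁻¹.
Combining: V·s = (kg·m²·s⁻³·A⁻¹) · s = kg·m²·s⁻²·A⁻¹.
kg·m²·s⁻²·A⁻¹ is the base-SI form of the weber.

Wb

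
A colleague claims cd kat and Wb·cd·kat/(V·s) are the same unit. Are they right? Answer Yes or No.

Yes

Left side:
  kat = s⁻¹·mol.
  Combining: cd·kat = cd · (s⁻¹·mol) = s⁻¹·mol·cd.
Right side:
  Wb = V·s (flux: a volt is a weber per second),
      = kg·m²·s⁻²·A⁻¹.
  V = W/A (potential = power per current),
      = kg·m²·s⁻³·A⁻¹.
  So V⁻¹ = kg⁻¹·m⁻²·s³·A.
  kat = mol/s = s⁻¹·mol (catalytic activity).
  Combining: Wb·V⁻¹·cd·kat·s⁻¹ = (kg·m²·s⁻²·A⁻¹) · (kg⁻¹·m⁻²·s³·A) · cd · (s⁻¹·mol) · s⁻¹ = s⁻¹·mol·cd.
Both reduce to s⁻¹·mol·cd.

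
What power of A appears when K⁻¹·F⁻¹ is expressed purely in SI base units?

-2

F = kg⁻¹·m⁻²·s⁴·A².
So F⁻¹ = kg·m²·s⁻⁴·A⁻².
Combining: K⁻¹·F⁻¹ = K⁻¹ · (kg·m²·s⁻⁴·A⁻²) = kg·m²·s⁻⁴·A⁻²·K⁻¹.
The exponent of A is -2.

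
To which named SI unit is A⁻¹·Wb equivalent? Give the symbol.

H

Wb = V·s (flux: a volt is a weber per second),
    = kg·m²·s⁻²·A⁻¹.
Combining: A⁻¹·Wb = A⁻¹ · (kg·m²·s⁻²·A⁻¹) = kg·m²·s⁻²·A⁻².
kg·m²·s⁻²·A⁻² is the base-SI form of the henry.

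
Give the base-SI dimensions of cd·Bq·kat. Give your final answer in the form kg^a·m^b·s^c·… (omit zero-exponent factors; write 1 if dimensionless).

s⁻²·mol·cd

Bq = 1/s = s⁻¹ (activity is decays per second).
kat = mol/s = s⁻¹·mol (catalytic activity).
Combining: cd·Bq·kat = cd · s⁻¹ · (s⁻¹·mol) = s⁻²·mol·cd.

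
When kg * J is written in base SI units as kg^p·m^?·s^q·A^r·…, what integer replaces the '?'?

J = kg·m²·s⁻².
Combining: kg·J = kg · (kg·m²·s⁻²) = kg²·m²·s⁻².
The exponent of m is 2.

2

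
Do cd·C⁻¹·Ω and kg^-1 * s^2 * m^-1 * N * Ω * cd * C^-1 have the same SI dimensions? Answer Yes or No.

Yes

Left side:
  C = A·s = s·A (charge = current × time).
  So C⁻¹ = s⁻¹·A⁻¹.
  Ω = V/A (resistance = voltage per current),
      = kg·m²·s⁻³·A⁻².
  Combining: cd·C⁻¹·Ω = cd · (s⁻¹·A⁻¹) · (kg·m²·s⁻³·A⁻²) = kg·m²·s⁻⁴·A⁻³·cd.
Right side:
  N = kg·m·s⁻².
  Ω = kg·m²·s⁻³·A⁻².
  C = s·A.
  So C⁻¹ = s⁻¹·A⁻¹.
  Combining: kg⁻¹·s²·m⁻¹·N·Ω·cd·C⁻¹ = kg⁻¹ · s² · m⁻¹ · (kg·m·s⁻²) · (kg·m²·s⁻³·A⁻²) · cd · (s⁻¹·A⁻¹) = kg·m²·s⁻⁴·A⁻³·cd.
Both reduce to kg·m²·s⁻⁴·A⁻³·cd.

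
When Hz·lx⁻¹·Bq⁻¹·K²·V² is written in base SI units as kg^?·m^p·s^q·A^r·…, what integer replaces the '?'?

2

Hz = s⁻¹.
lx = m⁻²·cd.
So lx⁻¹ = m²·cd⁻¹.
Bq = s⁻¹.
So Bq⁻¹ = s.
V = kg·m²·s⁻³·A⁻¹.
So V² = kg²·m⁴·s⁻⁶·A⁻².
Combining: Hz·lx⁻¹·Bq⁻¹·K²·V² = s⁻¹ · (m²·cd⁻¹) · s · K² · (kg²·m⁴·s⁻⁶·A⁻²) = kg²·m⁶·s⁻⁶·A⁻²·K²·cd⁻¹.
The exponent of kg is 2.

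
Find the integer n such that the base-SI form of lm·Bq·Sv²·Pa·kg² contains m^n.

lm = cd.
Bq = s⁻¹.
Sv = m²·s⁻².
So Sv² = m⁴·s⁻⁴.
Pa = kg·m⁻¹·s⁻².
Combining: lm·Bq·Sv²·Pa·kg² = cd · s⁻¹ · (m⁴·s⁻⁴) · (kg·m⁻¹·s⁻²) · kg² = kg³·m³·s⁻⁷·cd.
The exponent of m is 3.

3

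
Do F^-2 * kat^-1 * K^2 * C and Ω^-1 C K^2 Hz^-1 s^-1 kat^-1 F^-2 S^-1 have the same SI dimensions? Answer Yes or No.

Left side:
  F = kg⁻¹·m⁻²·s⁴·A².
  So F⁻² = kg²·m⁴·s⁻⁸·A⁻⁴.
  kat = s⁻¹·mol.
  So kat⁻¹ = s·mol⁻¹.
  C = s·A.
  Combining: F⁻²·kat⁻¹·K²·C = (kg²·m⁴·s⁻⁸·A⁻⁴) · (s·mol⁻¹) · K² · (s·A) = kg²·m⁴·s⁻⁶·A⁻³·K²·mol⁻¹.
Right side:
  Ω = V/A (resistance = voltage per current),
      = kg·m²·s⁻³·A⁻².
  So Ω⁻¹ = kg⁻¹·m⁻²·s³·A².
  C = A·s = s·A (charge = current × time).
  Hz = 1/s = s⁻¹ (frequency is cycles per second).
  So Hz⁻¹ = s.
  kat = mol/s = s⁻¹·mol (catalytic activity).
  So kat⁻¹ = s·mol⁻¹.
  F = C/V (capacitance = charge per voltage),
      = A·s/(kg·m²·s⁻³·A⁻¹) (substituting C and V),
      = kg⁻¹·m⁻²·s⁴·A².
  So F⁻² = kg²·m⁴·s⁻⁸·A⁻⁴.
  S = 1/Ω (conductance is reciprocal resistance),
      = kg⁻¹·m⁻²·s³·A².
  So S⁻¹ = kg·m²·s⁻³·A⁻².
  Combining: Ω⁻¹·C·K²·Hz⁻¹·s⁻¹·kat⁻¹·F⁻²·S⁻¹ = (kg⁻¹·m⁻²·s³·A²) · (s·A) · K² · s · s⁻¹ · (s·mol⁻¹) · (kg²·m⁴·s⁻⁸·A⁻⁴) · (kg·m²·s⁻³·A⁻²) = kg²·m⁴·s⁻⁶·A⁻³·K²·mol⁻¹.
Both reduce to kg²·m⁴·s⁻⁶·A⁻³·K²·mol⁻¹.

Yes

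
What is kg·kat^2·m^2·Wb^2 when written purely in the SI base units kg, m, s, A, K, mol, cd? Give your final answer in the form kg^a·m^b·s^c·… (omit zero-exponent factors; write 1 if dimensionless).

kat = mol/s = s⁻¹·mol (catalytic activity).
So kat² = s⁻²·mol².
Wb = V·s (flux: a volt is a weber per second),
    = kg·m²·s⁻²·A⁻¹.
So Wb² = kg²·m⁴·s⁻⁴·A⁻².
Combining: kg·kat²·m²·Wb² = kg · (s⁻²·mol²) · m² · (kg²·m⁴·s⁻⁴·A⁻²) = kg³·m⁶·s⁻⁶·A⁻²·mol².

kg³·m⁶·s⁻⁶·A⁻²·mol²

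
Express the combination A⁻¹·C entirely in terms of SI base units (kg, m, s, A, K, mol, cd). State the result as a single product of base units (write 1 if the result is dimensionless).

s

C = A·s = s·A (charge = current × time).
Combining: A⁻¹·C = A⁻¹ · (s·A) = s.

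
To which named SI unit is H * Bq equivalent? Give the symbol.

H = Wb/A (inductance = flux per current),
    = kg·m²·s⁻²·A⁻².
Bq = 1/s = s⁻¹ (activity is decays per second).
Combining: H·Bq = (kg·m²·s⁻²·A⁻²) · s⁻¹ = kg·m²·s⁻³·A⁻².
kg·m²·s⁻³·A⁻² is the base-SI form of the ohm.

Ω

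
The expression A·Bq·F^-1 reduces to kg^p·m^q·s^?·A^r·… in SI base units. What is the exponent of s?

-5

Bq = 1/s = s⁻¹ (activity is decays per second).
F = C/V (capacitance = charge per voltage),
    = A·s/(kg·m²·s⁻³·A⁻¹) (substituting C and V),
    = kg⁻¹·m⁻²·s⁴·A².
So F⁻¹ = kg·m²·s⁻⁴·A⁻².
Combining: A·Bq·F⁻¹ = A · s⁻¹ · (kg·m²·s⁻⁴·A⁻²) = kg·m²·s⁻⁵·A⁻¹.
The exponent of s is -5.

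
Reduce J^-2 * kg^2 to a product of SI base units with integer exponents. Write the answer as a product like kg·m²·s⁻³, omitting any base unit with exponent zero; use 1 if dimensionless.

J = kg·m²·s⁻².
So J⁻² = kg⁻²·m⁻⁴·s⁴.
Combining: J⁻²·kg² = (kg⁻²·m⁻⁴·s⁴) · kg² = m⁻⁴·s⁴.

m⁻⁴·s⁴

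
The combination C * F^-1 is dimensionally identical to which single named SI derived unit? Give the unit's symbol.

V

C = A·s = s·A (charge = current × time).
F = C/V (capacitance = charge per voltage),
    = A·s/(kg·m²·s⁻³·A⁻¹) (substituting C and V),
    = kg⁻¹·m⁻²·s⁴·A².
So F⁻¹ = kg·m²·s⁻⁴·A⁻².
Combining: C·F⁻¹ = (s·A) · (kg·m²·s⁻⁴·A⁻²) = kg·m²·s⁻³·A⁻¹.
kg·m²·s⁻³·A⁻¹ is the base-SI form of the volt.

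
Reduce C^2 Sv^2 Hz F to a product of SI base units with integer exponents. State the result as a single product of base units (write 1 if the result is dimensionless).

kg⁻¹·m²·s·A⁴

C = s·A.
So C² = s²·A².
Sv = m²·s⁻².
So Sv² = m⁴·s⁻⁴.
Hz = s⁻¹.
F = kg⁻¹·m⁻²·s⁴·A².
Combining: C²·Sv²·Hz·F = (s²·A²) · (m⁴·s⁻⁴) · s⁻¹ · (kg⁻¹·m⁻²·s⁴·A²) = kg⁻¹·m²·s·A⁴.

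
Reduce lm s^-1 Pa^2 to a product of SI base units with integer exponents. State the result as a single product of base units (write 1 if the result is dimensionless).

kg²·m⁻²·s⁻⁵·cd

lm = cd·sr = cd (luminous flux; sr is dimensionless).
Pa = N/m² (pressure = force per area),
    = kg·m⁻¹·s⁻².
So Pa² = kg²·m⁻²·s⁻⁴.
Combining: lm·s⁻¹·Pa² = cd · s⁻¹ · (kg²·m⁻²·s⁻⁴) = kg²·m⁻²·s⁻⁵·cd.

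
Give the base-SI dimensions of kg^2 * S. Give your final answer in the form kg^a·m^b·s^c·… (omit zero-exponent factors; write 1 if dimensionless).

kg·m⁻²·s³·A²

S = kg⁻¹·m⁻²·s³·A².
Combining: kg²·S = kg² · (kg⁻¹·m⁻²·s³·A²) = kg·m⁻²·s³·A².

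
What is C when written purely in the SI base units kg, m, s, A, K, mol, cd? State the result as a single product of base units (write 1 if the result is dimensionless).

C = A·s = s·A (charge = current × time).

s·A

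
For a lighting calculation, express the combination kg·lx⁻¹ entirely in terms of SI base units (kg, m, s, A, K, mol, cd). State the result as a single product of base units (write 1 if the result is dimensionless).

kg·m²·cd⁻¹

lx = lm/m² (illuminance = luminous flux per area),
    = m⁻²·cd.
So lx⁻¹ = m²·cd⁻¹.
Combining: kg·lx⁻¹ = kg · (m²·cd⁻¹) = kg·m²·cd⁻¹.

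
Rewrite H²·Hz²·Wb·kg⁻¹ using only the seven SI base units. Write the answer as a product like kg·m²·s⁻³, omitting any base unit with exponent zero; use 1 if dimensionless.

H = Wb/A (inductance = flux per current),
    = kg·m²·s⁻²·A⁻².
So H² = kg²·m⁴·s⁻⁴·A⁻⁴.
Hz = 1/s = s⁻¹ (frequency is cycles per second).
So Hz² = s⁻².
Wb = V·s (flux: a volt is a weber per second),
    = kg·m²·s⁻²·A⁻¹.
Combining: H²·Hz²·Wb·kg⁻¹ = (kg²·m⁴·s⁻⁴·A⁻⁴) · s⁻² · (kg·m²·s⁻²·A⁻¹) · kg⁻¹ = kg²·m⁶·s⁻⁸·A⁻⁵.

kg²·m⁶·s⁻⁸·A⁻⁵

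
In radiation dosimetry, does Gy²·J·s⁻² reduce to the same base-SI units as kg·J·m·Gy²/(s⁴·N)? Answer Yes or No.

Yes

Left side:
  Gy = J/kg (absorbed dose = energy per mass),
      = m²·s⁻².
  So Gy² = m⁴·s⁻⁴.
  J = N·m (work = force × distance),
      = kg·m²·s⁻².
  Combining: Gy²·J·s⁻² = (m⁴·s⁻⁴) · (kg·m²·s⁻²) · s⁻² = kg·m⁶·s⁻⁸.
Right side:
  J = N·m (work = force × distance),
      = kg·m²·s⁻².
  Gy = J/kg (absorbed dose = energy per mass),
      = m²·s⁻².
  So Gy² = m⁴·s⁻⁴.
  N = kg·m/s² = kg·m·s⁻² (force = mass × acceleration).
  So N⁻¹ = kg⁻¹·m⁻¹·s².
  Combining: kg·J·s⁻⁴·m·Gy²·N⁻¹ = kg · (kg·m²·s⁻²) · s⁻⁴ · m · (m⁴·s⁻⁴) · (kg⁻¹·m⁻¹·s²) = kg·m⁶·s⁻⁸.
Both reduce to kg·m⁶·s⁻⁸.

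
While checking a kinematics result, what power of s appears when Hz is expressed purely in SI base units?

-1

Hz = 1/s = s⁻¹ (frequency is cycles per second).
The exponent of s is -1.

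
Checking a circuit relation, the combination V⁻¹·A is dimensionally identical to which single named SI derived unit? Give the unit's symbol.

V = W/A (potential = power per current),
    = kg·m²·s⁻³·A⁻¹.
So V⁻¹ = kg⁻¹·m⁻²·s³·A.
Combining: V⁻¹·A = (kg⁻¹·m⁻²·s³·A) · A = kg⁻¹·m⁻²·s³·A².
kg⁻¹·m⁻²·s³·A² is the base-SI form of the siemens.

S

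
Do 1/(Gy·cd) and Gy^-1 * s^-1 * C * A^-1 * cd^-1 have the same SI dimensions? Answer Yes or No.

Left side:
  Gy = J/kg (absorbed dose = energy per mass),
      = m²·s⁻².
  So Gy⁻¹ = m⁻²·s².
  Combining: Gy⁻¹·cd⁻¹ = (m⁻²·s²) · cd⁻¹ = m⁻²·s²·cd⁻¹.
Right side:
  Gy = m²·s⁻².
  So Gy⁻¹ = m⁻²·s².
  C = s·A.
  Combining: Gy⁻¹·s⁻¹·C·A⁻¹·cd⁻¹ = (m⁻²·s²) · s⁻¹ · (s·A) · A⁻¹ · cd⁻¹ = m⁻²·s²·cd⁻¹.
Both reduce to m⁻²·s²·cd⁻¹.

Yes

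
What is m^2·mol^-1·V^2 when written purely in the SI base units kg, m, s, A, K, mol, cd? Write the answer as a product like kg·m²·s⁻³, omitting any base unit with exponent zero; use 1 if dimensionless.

V = W/A (potential = power per current),
    = kg·m²·s⁻³·A⁻¹.
So V² = kg²·m⁴·s⁻⁶·A⁻².
Combining: m²·mol⁻¹·V² = m² · mol⁻¹ · (kg²·m⁴·s⁻⁶·A⁻²) = kg²·m⁶·s⁻⁶·A⁻²·mol⁻¹.

kg²·m⁶·s⁻⁶·A⁻²·mol⁻¹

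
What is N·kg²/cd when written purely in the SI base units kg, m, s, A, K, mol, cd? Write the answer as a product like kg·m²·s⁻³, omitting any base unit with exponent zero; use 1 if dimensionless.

N = kg·m/s² = kg·m·s⁻² (force = mass × acceleration).
Combining: cd⁻¹·N·kg² = cd⁻¹ · (kg·m·s⁻²) · kg² = kg³·m·s⁻²·cd⁻¹.

kg³·m·s⁻²·cd⁻¹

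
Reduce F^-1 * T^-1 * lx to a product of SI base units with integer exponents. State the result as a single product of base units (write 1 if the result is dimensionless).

F = C/V (capacitance = charge per voltage),
    = A·s/(kg·m²·s⁻³·A⁻¹) (substituting C and V),
    = kg⁻¹·m⁻²·s⁴·A².
So F⁻¹ = kg·m²·s⁻⁴·A⁻².
T = Wb/m² (flux density = flux per area),
    = kg·s⁻²·A⁻¹.
So T⁻¹ = kg⁻¹·s²·A.
lx = lm/m² (illuminance = luminous flux per area),
    = m⁻²·cd.
Combining: F⁻¹·T⁻¹·lx = (kg·m²·s⁻⁴·A⁻²) · (kg⁻¹·s²·A) · (m⁻²·cd) = s⁻²·A⁻¹·cd.

s⁻²·A⁻¹·cd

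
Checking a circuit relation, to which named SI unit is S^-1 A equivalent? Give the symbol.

S = 1/Ω (conductance is reciprocal resistance),
    = kg⁻¹·m⁻²·s³·A².
So S⁻¹ = kg·m²·s⁻³·A⁻².
Combining: S⁻¹·A = (kg·m²·s⁻³·A⁻²) · A = kg·m²·s⁻³·A⁻¹.
kg·m²·s⁻³·A⁻¹ is the base-SI form of the volt.

V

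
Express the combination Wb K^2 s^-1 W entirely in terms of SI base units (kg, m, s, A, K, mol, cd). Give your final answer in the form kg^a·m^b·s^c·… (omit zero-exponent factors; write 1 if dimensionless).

Wb = kg·m²·s⁻²·A⁻¹.
W = kg·m²·s⁻³.
Combining: Wb·K²·s⁻¹·W = (kg·m²·s⁻²·A⁻¹) · K² · s⁻¹ · (kg·m²·s⁻³) = kg²·m⁴·s⁻⁶·A⁻¹·K².

kg²·m⁴·s⁻⁶·A⁻¹·K²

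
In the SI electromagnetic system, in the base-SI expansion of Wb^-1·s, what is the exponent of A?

1

Wb = V·s (flux: a volt is a weber per second),
    = kg·m²·s⁻²·A⁻¹.
So Wb⁻¹ = kg⁻¹·m⁻²·s²·A.
Combining: Wb⁻¹·s = (kg⁻¹·m⁻²·s²·A) · s = kg⁻¹·m⁻²·s³·A.
The exponent of A is 1.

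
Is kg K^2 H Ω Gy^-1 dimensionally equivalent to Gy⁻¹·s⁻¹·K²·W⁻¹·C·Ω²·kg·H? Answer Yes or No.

No

Left side:
  H = kg·m²·s⁻²·A⁻².
  Ω = kg·m²·s⁻³·A⁻².
  Gy = m²·s⁻².
  So Gy⁻¹ = m⁻²·s².
  Combining: kg·K²·H·Ω·Gy⁻¹ = kg · K² · (kg·m²·s⁻²·A⁻²) · (kg·m²·s⁻³·A⁻²) · (m⁻²·s²) = kg³·m²·s⁻³·A⁻⁴·K².
Right side:
  Gy = m²·s⁻².
  So Gy⁻¹ = m⁻²·s².
  W = kg·m²·s⁻³.
  So W⁻¹ = kg⁻¹·m⁻²·s³.
  C = s·A.
  Ω = kg·m²·s⁻³·A⁻².
  So Ω² = kg²·m⁴·s⁻⁶·A⁻⁴.
  H = kg·m²·s⁻²·A⁻².
  Combining: Gy⁻¹·s⁻¹·K²·W⁻¹·C·Ω²·kg·H = (m⁻²·s²) · s⁻¹ · K² · (kg⁻¹·m⁻²·s³) · (s·A) · (kg²·m⁴·s⁻⁶·A⁻⁴) · kg · (kg·m²·s⁻²·A⁻²) = kg³·m²·s⁻³·A⁻⁵·K².
Left is kg³·m²·s⁻³·A⁻⁴·K²; right is kg³·m²·s⁻³·A⁻⁵·K² — different.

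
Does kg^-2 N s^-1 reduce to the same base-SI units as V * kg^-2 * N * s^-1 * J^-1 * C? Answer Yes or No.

Left side:
  N = kg·m/s² = kg·m·s⁻² (force = mass × acceleration).
  Combining: kg⁻²·N·s⁻¹ = kg⁻² · (kg·m·s⁻²) · s⁻¹ = kg⁻¹·m·s⁻³.
Right side:
  V = W/A (potential = power per current),
      = kg·m²·s⁻³·A⁻¹.
  N = kg·m/s² = kg·m·s⁻² (force = mass × acceleration).
  J = N·m (work = force × distance),
      = kg·m²·s⁻².
  So J⁻¹ = kg⁻¹·m⁻²·s².
  C = A·s = s·A (charge = current × time).
  Combining: V·kg⁻²·N·s⁻¹·J⁻¹·C = (kg·m²·s⁻³·A⁻¹) · kg⁻² · (kg·m·s⁻²) · s⁻¹ · (kg⁻¹·m⁻²·s²) · (s·A) = kg⁻¹·m·s⁻³.
Both reduce to kg⁻¹·m·s⁻³.

Yes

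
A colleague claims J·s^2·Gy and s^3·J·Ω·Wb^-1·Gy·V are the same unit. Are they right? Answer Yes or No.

Left side:
  J = kg·m²·s⁻².
  Gy = m²·s⁻².
  Combining: J·s²·Gy = (kg·m²·s⁻²) · s² · (m²·s⁻²) = kg·m⁴·s⁻².
Right side:
  J = kg·m²·s⁻².
  Ω = kg·m²·s⁻³·A⁻².
  Wb = kg·m²·s⁻²·A⁻¹.
  So Wb⁻¹ = kg⁻¹·m⁻²·s²·A.
  Gy = m²·s⁻².
  V = kg·m²·s⁻³·A⁻¹.
  Combining: s³·J·Ω·Wb⁻¹·Gy·V = s³ · (kg·m²·s⁻²) · (kg·m²·s⁻³·A⁻²) · (kg⁻¹·m⁻²·s²·A) · (m²·s⁻²) · (kg·m²·s⁻³·A⁻¹) = kg²·m⁶·s⁻⁵·A⁻².
Left is kg·m⁴·s⁻²; right is kg²·m⁶·s⁻⁵·A⁻² — different.

No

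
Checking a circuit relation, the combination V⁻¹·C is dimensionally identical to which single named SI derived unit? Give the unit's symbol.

F

V = W/A (potential = power per current),
    = kg·m²·s⁻³·A⁻¹.
So V⁻¹ = kg⁻¹·m⁻²·s³·A.
C = A·s = s·A (charge = current × time).
Combining: V⁻¹·C = (kg⁻¹·m⁻²·s³·A) · (s·A) = kg⁻¹·m⁻²·s⁴·A².
kg⁻¹·m⁻²·s⁴·A² is the base-SI form of the farad.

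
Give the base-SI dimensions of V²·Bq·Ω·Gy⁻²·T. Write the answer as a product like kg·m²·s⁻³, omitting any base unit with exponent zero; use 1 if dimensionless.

kg⁴·m²·s⁻⁸·A⁻⁵

V = W/A (potential = power per current),
    = kg·m²·s⁻³·A⁻¹.
So V² = kg²·m⁴·s⁻⁶·A⁻².
Bq = 1/s = s⁻¹ (activity is decays per second).
Ω = V/A (resistance = voltage per current),
    = kg·m²·s⁻³·A⁻².
Gy = J/kg (absorbed dose = energy per mass),
    = m²·s⁻².
So Gy⁻² = m⁻⁴·s⁴.
T = Wb/m² (flux density = flux per area),
    = kg·s⁻²·A⁻¹.
Combining: V²·Bq·Ω·Gy⁻²·T = (kg²·m⁴·s⁻⁶·A⁻²) · s⁻¹ · (kg·m²·s⁻³·A⁻²) · (m⁻⁴·s⁴) · (kg·s⁻²·A⁻¹) = kg⁴·m²·s⁻⁸·A⁻⁵.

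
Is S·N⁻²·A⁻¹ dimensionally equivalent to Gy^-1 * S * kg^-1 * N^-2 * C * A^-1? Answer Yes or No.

Left side:
  S = 1/Ω (conductance is reciprocal resistance),
      = kg⁻¹·m⁻²·s³·A².
  N = kg·m/s² = kg·m·s⁻² (force = mass × acceleration).
  So N⁻² = kg⁻²·m⁻²·s⁴.
  Combining: S·N⁻²·A⁻¹ = (kg⁻¹·m⁻²·s³·A²) · (kg⁻²·m⁻²·s⁴) · A⁻¹ = kg⁻³·m⁻⁴·s⁷·A.
Right side:
  Gy = J/kg (absorbed dose = energy per mass),
      = m²·s⁻².
  So Gy⁻¹ = m⁻²·s².
  S = 1/Ω (conductance is reciprocal resistance),
      = kg⁻¹·m⁻²·s³·A².
  N = kg·m/s² = kg·m·s⁻² (force = mass × acceleration).
  So N⁻² = kg⁻²·m⁻²·s⁴.
  C = A·s = s·A (charge = current × time).
  Combining: Gy⁻¹·S·kg⁻¹·N⁻²·C·A⁻¹ = (m⁻²·s²) · (kg⁻¹·m⁻²·s³·A²) · kg⁻¹ · (kg⁻²·m⁻²·s⁴) · (s·A) · A⁻¹ = kg⁻⁴·m⁻⁶·s¹⁰·A².
Left is kg⁻³·m⁻⁴·s⁷·A; right is kg⁻⁴·m⁻⁶·s¹⁰·A² — different.

No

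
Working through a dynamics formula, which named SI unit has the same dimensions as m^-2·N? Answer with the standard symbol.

Pa

N = kg·m·s⁻².
Combining: m⁻²·N = m⁻² · (kg·m·s⁻²) = kg·m⁻¹·s⁻².
kg·m⁻¹·s⁻² is the base-SI form of the pascal.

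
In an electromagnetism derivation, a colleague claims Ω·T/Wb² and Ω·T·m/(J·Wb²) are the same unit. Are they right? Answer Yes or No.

No

Left side:
  Ω = V/A (resistance = voltage per current),
      = kg·m²·s⁻³·A⁻².
  Wb = V·s (flux: a volt is a weber per second),
      = kg·m²·s⁻²·A⁻¹.
  So Wb⁻² = kg⁻²·m⁻⁴·s⁴·A².
  T = Wb/m² (flux density = flux per area),
      = kg·s⁻²·A⁻¹.
  Combining: Ω·Wb⁻²·T = (kg·m²·s⁻³·A⁻²) · (kg⁻²·m⁻⁴·s⁴·A²) · (kg·s⁻²·A⁻¹) = m⁻²·s⁻¹·A⁻¹.
Right side:
  Ω = V/A (resistance = voltage per current),
      = kg·m²·s⁻³·A⁻².
  T = Wb/m² (flux density = flux per area),
      = kg·s⁻²·A⁻¹.
  J = N·m (work = force × distance),
      = kg·m²·s⁻².
  So J⁻¹ = kg⁻¹·m⁻²·s².
  Wb = V·s (flux: a volt is a weber per second),
      = kg·m²·s⁻²·A⁻¹.
  So Wb⁻² = kg⁻²·m⁻⁴·s⁴·A².
  Combining: Ω·T·m·J⁻¹·Wb⁻² = (kg·m²·s⁻³·A⁻²) · (kg·s⁻²·A⁻¹) · m · (kg⁻¹·m⁻²·s²) · (kg⁻²·m⁻⁴·s⁴·A²) = kg⁻¹·m⁻³·s·A⁻¹.
Left is m⁻²·s⁻¹·A⁻¹; right is kg⁻¹·m⁻³·s·A⁻¹ — different.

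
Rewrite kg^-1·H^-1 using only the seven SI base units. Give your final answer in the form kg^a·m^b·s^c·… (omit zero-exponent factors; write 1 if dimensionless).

H = kg·m²·s⁻²·A⁻².
So H⁻¹ = kg⁻¹·m⁻²·s²·A².
Combining: kg⁻¹·H⁻¹ = kg⁻¹ · (kg⁻¹·m⁻²·s²·A²) = kg⁻²·m⁻²·s²·A².

kg⁻²·m⁻²·s²·A²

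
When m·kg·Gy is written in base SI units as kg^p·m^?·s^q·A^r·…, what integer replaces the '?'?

3

Gy = J/kg (absorbed dose = energy per mass),
    = m²·s⁻².
Combining: m·kg·Gy = m · kg · (m²·s⁻²) = kg·m³·s⁻².
The exponent of m is 3.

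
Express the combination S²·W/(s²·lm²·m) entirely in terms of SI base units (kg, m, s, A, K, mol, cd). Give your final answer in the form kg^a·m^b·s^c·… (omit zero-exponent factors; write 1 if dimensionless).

kg⁻¹·m⁻³·s·A⁴·cd⁻²

S = 1/Ω (conductance is reciprocal resistance),
    = kg⁻¹·m⁻²·s³·A².
So S² = kg⁻²·m⁻⁴·s⁶·A⁴.
lm = cd·sr = cd (luminous flux; sr is dimensionless).
So lm⁻² = cd⁻².
W = J/s (power = energy per time),
    = kg·m²·s⁻³.
Combining: s⁻²·S²·lm⁻²·m⁻¹·W = s⁻² · (kg⁻²·m⁻⁴·s⁶·A⁴) · cd⁻² · m⁻¹ · (kg·m²·s⁻³) = kg⁻¹·m⁻³·s·A⁴·cd⁻².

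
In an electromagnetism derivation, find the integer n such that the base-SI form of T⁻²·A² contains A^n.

T = kg·s⁻²·A⁻¹.
So T⁻² = kg⁻²·s⁴·A².
Combining: T⁻²·A² = (kg⁻²·s⁴·A²) · A² = kg⁻²·s⁴·A⁴.
The exponent of A is 4.

4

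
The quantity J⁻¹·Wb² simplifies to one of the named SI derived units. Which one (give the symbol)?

J = N·m (work = force × distance),
    = kg·m²·s⁻².
So J⁻¹ = kg⁻¹·m⁻²·s².
Wb = V·s (flux: a volt is a weber per second),
    = kg·m²·s⁻²·A⁻¹.
So Wb² = kg²·m⁴·s⁻⁴·A⁻².
Combining: J⁻¹·Wb² = (kg⁻¹·m⁻²·s²) · (kg²·m⁴·s⁻⁴·A⁻²) = kg·m²·s⁻²·A⁻².
kg·m²·s⁻²·A⁻² is the base-SI form of the henry.

H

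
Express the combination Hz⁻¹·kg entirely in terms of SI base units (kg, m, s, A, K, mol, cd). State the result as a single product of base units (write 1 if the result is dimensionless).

Hz = s⁻¹.
So Hz⁻¹ = s.
Combining: Hz⁻¹·kg = s · kg = kg·s.

kg·s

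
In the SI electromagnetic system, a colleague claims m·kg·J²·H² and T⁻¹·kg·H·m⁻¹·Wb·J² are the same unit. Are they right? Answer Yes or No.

No

Left side:
  J = N·m (work = force × distance),
      = kg·m²·s⁻².
  So J² = kg²·m⁴·s⁻⁴.
  H = Wb/A (inductance = flux per current),
      = kg·m²·s⁻²·A⁻².
  So H² = kg²·m⁴·s⁻⁴·A⁻⁴.
  Combining: m·kg·J²·H² = m · kg · (kg²·m⁴·s⁻⁴) · (kg²·m⁴·s⁻⁴·A⁻⁴) = kg⁵·m⁹·s⁻⁸·A⁻⁴.
Right side:
  T = Wb/m² (flux density = flux per area),
      = kg·s⁻²·A⁻¹.
  So T⁻¹ = kg⁻¹·s²·A.
  H = Wb/A (inductance = flux per current),
      = kg·m²·s⁻²·A⁻².
  Wb = V·s (flux: a volt is a weber per second),
      = kg·m²·s⁻²·A⁻¹.
  J = N·m (work = force × distance),
      = kg·m²·s⁻².
  So J² = kg²·m⁴·s⁻⁴.
  Combining: T⁻¹·kg·H·m⁻¹·Wb·J² = (kg⁻¹·s²·A) · kg · (kg·m²·s⁻²·A⁻²) · m⁻¹ · (kg·m²·s⁻²·A⁻¹) · (kg²·m⁴·s⁻⁴) = kg⁴·m⁷·s⁻⁶·A⁻².
Left is kg⁵·m⁹·s⁻⁸·A⁻⁴; right is kg⁴·m⁷·s⁻⁶·A⁻² — different.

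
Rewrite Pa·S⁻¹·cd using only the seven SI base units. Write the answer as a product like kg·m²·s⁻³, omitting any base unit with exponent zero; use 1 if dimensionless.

Pa = N/m² (pressure = force per area),
    = kg·m⁻¹·s⁻².
S = 1/Ω (conductance is reciprocal resistance),
    = kg⁻¹·m⁻²·s³·A².
So S⁻¹ = kg·m²·s⁻³·A⁻².
Combining: Pa·S⁻¹·cd = (kg·m⁻¹·s⁻²) · (kg·m²·s⁻³·A⁻²) · cd = kg²·m·s⁻⁵·A⁻²·cd.

kg²·m·s⁻⁵·A⁻²·cd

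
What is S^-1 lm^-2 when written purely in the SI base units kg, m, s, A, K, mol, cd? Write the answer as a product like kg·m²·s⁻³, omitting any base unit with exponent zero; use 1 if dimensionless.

S = 1/Ω (conductance is reciprocal resistance),
    = kg⁻¹·m⁻²·s³·A².
So S⁻¹ = kg·m²·s⁻³·A⁻².
lm = cd·sr = cd (luminous flux; sr is dimensionless).
So lm⁻² = cd⁻².
Combining: S⁻¹·lm⁻² = (kg·m²·s⁻³·A⁻²) · cd⁻² = kg·m²·s⁻³·A⁻²·cd⁻².

kg·m²·s⁻³·A⁻²·cd⁻²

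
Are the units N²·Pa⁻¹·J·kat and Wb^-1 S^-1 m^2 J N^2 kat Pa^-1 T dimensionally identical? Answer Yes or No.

Left side:
  N = kg·m/s² = kg·m·s⁻² (force = mass × acceleration).
  So N² = kg²·m²·s⁻⁴.
  Pa = N/m² (pressure = force per area),
      = kg·m⁻¹·s⁻².
  So Pa⁻¹ = kg⁻¹·m·s².
  J = N·m (work = force × distance),
      = kg·m²·s⁻².
  kat = mol/s = s⁻¹·mol (catalytic activity).
  Combining: N²·Pa⁻¹·J·kat = (kg²·m²·s⁻⁴) · (kg⁻¹·m·s²) · (kg·m²·s⁻²) · (s⁻¹·mol) = kg²·m⁵·s⁻⁵·mol.
Right side:
  Wb = V·s (flux: a volt is a weber per second),
      = kg·m²·s⁻²·A⁻¹.
  So Wb⁻¹ = kg⁻¹·m⁻²·s²·A.
  S = 1/Ω (conductance is reciprocal resistance),
      = kg⁻¹·m⁻²·s³·A².
  So S⁻¹ = kg·m²·s⁻³·A⁻².
  J = N·m (work = force × distance),
      = kg·m²·s⁻².
  N = kg·m/s² = kg·m·s⁻² (force = mass × acceleration).
  So N² = kg²·m²·s⁻⁴.
  kat = mol/s = s⁻¹·mol (catalytic activity).
  Pa = N/m² (pressure = force per area),
      = kg·m⁻¹·s⁻².
  So Pa⁻¹ = kg⁻¹·m·s².
  T = Wb/m² (flux density = flux per area),
      = kg·s⁻²·A⁻¹.
  Combining: Wb⁻¹·S⁻¹·m²·J·N²·kat·Pa⁻¹·T = (kg⁻¹·m⁻²·s²·A) · (kg·m²·s⁻³·A⁻²) · m² · (kg·m²·s⁻²) · (kg²·m²·s⁻⁴) · (s⁻¹·mol) · (kg⁻¹·m·s²) · (kg·s⁻²·A⁻¹) = kg³·m⁷·s⁻⁸·A⁻²·mol.
Left is kg²·m⁵·s⁻⁵·mol; right is kg³·m⁷·s⁻⁸·A⁻²·mol — different.

No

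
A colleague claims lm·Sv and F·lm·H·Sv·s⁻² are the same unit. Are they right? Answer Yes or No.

Yes

Left side:
  lm = cd·sr = cd (luminous flux; sr is dimensionless).
  Sv = J/kg (equivalent dose = energy per mass),
      = m²·s⁻².
  Combining: lm·Sv = cd · (m²·s⁻²) = m²·s⁻²·cd.
Right side:
  F = C/V (capacitance = charge per voltage),
      = A·s/(kg·m²·s⁻³·A⁻¹) (substituting C and V),
      = kg⁻¹·m⁻²·s⁴·A².
  lm = cd·sr = cd (luminous flux; sr is dimensionless).
  H = Wb/A (inductance = flux per current),
      = kg·m²·s⁻²·A⁻².
  Sv = J/kg (equivalent dose = energy per mass),
      = m²·s⁻².
  Combining: F·lm·H·Sv·s⁻² = (kg⁻¹·m⁻²·s⁴·A²) · cd · (kg·m²·s⁻²·A⁻²) · (m²·s⁻²) · s⁻² = m²·s⁻²·cd.
Both reduce to m²·s⁻²·cd.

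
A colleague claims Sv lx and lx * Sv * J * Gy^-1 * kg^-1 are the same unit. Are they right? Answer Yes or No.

Left side:
  Sv = J/kg (equivalent dose = energy per mass),
      = m²·s⁻².
  lx = lm/m² (illuminance = luminous flux per area),
      = m⁻²·cd.
  Combining: Sv·lx = (m²·s⁻²) · (m⁻²·cd) = s⁻²·cd.
Right side:
  lx = lm/m² (illuminance = luminous flux per area),
      = m⁻²·cd.
  Sv = J/kg (equivalent dose = energy per mass),
      = m²·s⁻².
  J = N·m (work = force × distance),
      = kg·m²·s⁻².
  Gy = J/kg (absorbed dose = energy per mass),
      = m²·s⁻².
  So Gy⁻¹ = m⁻²·s².
  Combining: lx·Sv·J·Gy⁻¹·kg⁻¹ = (m⁻²·cd) · (m²·s⁻²) · (kg·m²·s⁻²) · (m⁻²·s²) · kg⁻¹ = s⁻²·cd.
Both reduce to s⁻²·cd.

Yes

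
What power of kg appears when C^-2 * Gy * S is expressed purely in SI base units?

-1

C = A·s = s·A (charge = current × time).
So C⁻² = s⁻²·A⁻².
Gy = J/kg (absorbed dose = energy per mass),
    = m²·s⁻².
S = 1/Ω (conductance is reciprocal resistance),
    = kg⁻¹·m⁻²·s³·A².
Combining: C⁻²·Gy·S = (s⁻²·A⁻²) · (m²·s⁻²) · (kg⁻¹·m⁻²·s³·A²) = kg⁻¹·s⁻¹.
The exponent of kg is -1.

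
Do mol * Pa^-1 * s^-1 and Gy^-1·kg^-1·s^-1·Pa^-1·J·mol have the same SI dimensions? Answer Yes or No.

Left side:
  Pa = N/m² (pressure = force per area),
      = kg·m⁻¹·s⁻².
  So Pa⁻¹ = kg⁻¹·m·s².
  Combining: mol·Pa⁻¹·s⁻¹ = mol · (kg⁻¹·m·s²) · s⁻¹ = kg⁻¹·m·s·mol.
Right side:
  Gy = m²·s⁻².
  So Gy⁻¹ = m⁻²·s².
  Pa = kg·m⁻¹·s⁻².
  So Pa⁻¹ = kg⁻¹·m·s².
  J = kg·m²·s⁻².
  Combining: Gy⁻¹·kg⁻¹·s⁻¹·Pa⁻¹·J·mol = (m⁻²·s²) · kg⁻¹ · s⁻¹ · (kg⁻¹·m·s²) · (kg·m²·s⁻²) · mol = kg⁻¹·m·s·mol.
Both reduce to kg⁻¹·m·s·mol.

Yes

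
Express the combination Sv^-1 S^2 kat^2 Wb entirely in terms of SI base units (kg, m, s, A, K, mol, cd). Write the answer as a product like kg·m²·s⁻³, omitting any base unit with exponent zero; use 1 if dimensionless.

kg⁻¹·m⁻⁴·s⁴·A³·mol²

Sv = J/kg (equivalent dose = energy per mass),
    = m²·s⁻².
So Sv⁻¹ = m⁻²·s².
S = 1/Ω (conductance is reciprocal resistance),
    = kg⁻¹·m⁻²·s³·A².
So S² = kg⁻²·m⁻⁴·s⁶·A⁴.
kat = mol/s = s⁻¹·mol (catalytic activity).
So kat² = s⁻²·mol².
Wb = V·s (flux: a volt is a weber per second),
    = kg·m²·s⁻²·A⁻¹.
Combining: Sv⁻¹·S²·kat²·Wb = (m⁻²·s²) · (kg⁻²·m⁻⁴·s⁶·A⁴) · (s⁻²·mol²) · (kg·m²·s⁻²·A⁻¹) = kg⁻¹·m⁻⁴·s⁴·A³·mol².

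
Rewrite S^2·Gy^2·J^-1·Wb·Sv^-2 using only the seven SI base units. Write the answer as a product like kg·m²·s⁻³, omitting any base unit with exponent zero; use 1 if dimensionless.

kg⁻²·m⁻⁴·s⁶·A³

S = kg⁻¹·m⁻²·s³·A².
So S² = kg⁻²·m⁻⁴·s⁶·A⁴.
Gy = m²·s⁻².
So Gy² = m⁴·s⁻⁴.
J = kg·m²·s⁻².
So J⁻¹ = kg⁻¹·m⁻²·s².
Wb = kg·m²·s⁻²·A⁻¹.
Sv = m²·s⁻².
So Sv⁻² = m⁻⁴·s⁴.
Combining: S²·Gy²·J⁻¹·Wb·Sv⁻² = (kg⁻²·m⁻⁴·s⁶·A⁴) · (m⁴·s⁻⁴) · (kg⁻¹·m⁻²·s²) · (kg·m²·s⁻²·A⁻¹) · (m⁻⁴·s⁴) = kg⁻²·m⁻⁴·s⁶·A³.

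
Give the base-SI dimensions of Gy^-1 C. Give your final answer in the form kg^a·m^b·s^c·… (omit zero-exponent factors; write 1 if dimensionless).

m⁻²·s³·A

Gy = J/kg (absorbed dose = energy per mass),
    = m²·s⁻².
So Gy⁻¹ = m⁻²·s².
C = A·s = s·A (charge = current × time).
Combining: Gy⁻¹·C = (m⁻²·s²) · (s·A) = m⁻²·s³·A.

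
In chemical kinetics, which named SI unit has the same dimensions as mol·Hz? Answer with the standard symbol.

kat

Hz = 1/s = s⁻¹ (frequency is cycles per second).
Combining: mol·Hz = mol · s⁻¹ = s⁻¹·mol.
s⁻¹·mol is the base-SI form of the katal.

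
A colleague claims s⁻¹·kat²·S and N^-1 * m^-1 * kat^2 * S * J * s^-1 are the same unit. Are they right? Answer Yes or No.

Yes

Left side:
  kat = mol/s = s⁻¹·mol (catalytic activity).
  So kat² = s⁻²·mol².
  S = 1/Ω (conductance is reciprocal resistance),
      = kg⁻¹·m⁻²·s³·A².
  Combining: s⁻¹·kat²·S = s⁻¹ · (s⁻²·mol²) · (kg⁻¹·m⁻²·s³·A²) = kg⁻¹·m⁻²·A²·mol².
Right side:
  N = kg·m/s² = kg·m·s⁻² (force = mass × acceleration).
  So N⁻¹ = kg⁻¹·m⁻¹·s².
  kat = mol/s = s⁻¹·mol (catalytic activity).
  So kat² = s⁻²·mol².
  S = 1/Ω (conductance is reciprocal resistance),
      = kg⁻¹·m⁻²·s³·A².
  J = N·m (work = force × distance),
      = kg·m²·s⁻².
  Combining: N⁻¹·m⁻¹·kat²·S·J·s⁻¹ = (kg⁻¹·m⁻¹·s²) · m⁻¹ · (s⁻²·mol²) · (kg⁻¹·m⁻²·s³·A²) · (kg·m²·s⁻²) · s⁻¹ = kg⁻¹·m⁻²·A²·mol².
Both reduce to kg⁻¹·m⁻²·A²·mol².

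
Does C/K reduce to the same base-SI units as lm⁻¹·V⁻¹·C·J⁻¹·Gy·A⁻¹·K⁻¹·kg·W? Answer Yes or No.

Left side:
  C = A·s = s·A (charge = current × time).
  Combining: C·K⁻¹ = (s·A) · K⁻¹ = s·A·K⁻¹.
Right side:
  lm = cd·sr = cd (luminous flux; sr is dimensionless).
  So lm⁻¹ = cd⁻¹.
  V = W/A (potential = power per current),
      = kg·m²·s⁻³·A⁻¹.
  So V⁻¹ = kg⁻¹·m⁻²·s³·A.
  C = A·s = s·A (charge = current × time).
  J = N·m (work = force × distance),
      = kg·m²·s⁻².
  So J⁻¹ = kg⁻¹·m⁻²·s².
  Gy = J/kg (absorbed dose = energy per mass),
      = m²·s⁻².
  W = J/s (power = energy per time),
      = kg·m²·s⁻³.
  Combining: lm⁻¹·V⁻¹·C·J⁻¹·Gy·A⁻¹·K⁻¹·kg·W = cd⁻¹ · (kg⁻¹·m⁻²·s³·A) · (s·A) · (kg⁻¹·m⁻²·s²) · (m²·s⁻²) · A⁻¹ · K⁻¹ · kg · (kg·m²·s⁻³) = s·A·K⁻¹·cd⁻¹.
Left is s·A·K⁻¹; right is s·A·K⁻¹·cd⁻¹ — different.

No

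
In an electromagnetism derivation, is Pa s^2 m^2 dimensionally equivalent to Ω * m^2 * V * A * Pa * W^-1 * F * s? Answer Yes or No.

Yes

Left side:
  Pa = kg·m⁻¹·s⁻².
  Combining: Pa·s²·m² = (kg·m⁻¹·s⁻²) · s² · m² = kg·m.
Right side:
  Ω = kg·m²·s⁻³·A⁻².
  V = kg·m²·s⁻³·A⁻¹.
  Pa = kg·m⁻¹·s⁻².
  W = kg·m²·s⁻³.
  So W⁻¹ = kg⁻¹·m⁻²·s³.
  F = kg⁻¹·m⁻²·s⁴·A².
  Combining: Ω·m²·V·A·Pa·W⁻¹·F·s = (kg·m²·s⁻³·A⁻²) · m² · (kg·m²·s⁻³·A⁻¹) · A · (kg·m⁻¹·s⁻²) · (kg⁻¹·m⁻²·s³) · (kg⁻¹·m⁻²·s⁴·A²) · s = kg·m.
Both reduce to kg·m.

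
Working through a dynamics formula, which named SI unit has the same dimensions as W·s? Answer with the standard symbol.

W = J/s (power = energy per time),
    = kg·m²·s⁻³.
Combining: W·s = (kg·m²·s⁻³) · s = kg·m²·s⁻².
kg·m²·s⁻² is the base-SI form of the joule.

J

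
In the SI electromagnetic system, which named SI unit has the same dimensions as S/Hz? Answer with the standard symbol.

F

S = 1/Ω (conductance is reciprocal resistance),
    = kg⁻¹·m⁻²·s³·A².
Hz = 1/s = s⁻¹ (frequency is cycles per second).
So Hz⁻¹ = s.
Combining: S·Hz⁻¹ = (kg⁻¹·m⁻²·s³·A²) · s = kg⁻¹·m⁻²·s⁴·A².
kg⁻¹·m⁻²·s⁴·A² is the base-SI form of the farad.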